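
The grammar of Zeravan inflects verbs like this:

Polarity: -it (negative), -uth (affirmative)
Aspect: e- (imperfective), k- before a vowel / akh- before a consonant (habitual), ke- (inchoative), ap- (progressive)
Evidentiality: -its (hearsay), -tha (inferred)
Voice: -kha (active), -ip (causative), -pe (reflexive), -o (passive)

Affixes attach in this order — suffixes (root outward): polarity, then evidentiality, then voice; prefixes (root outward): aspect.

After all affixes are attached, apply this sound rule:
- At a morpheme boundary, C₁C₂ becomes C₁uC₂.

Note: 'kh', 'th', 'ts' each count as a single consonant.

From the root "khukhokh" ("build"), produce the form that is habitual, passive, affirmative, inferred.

Attach polarity affirmative -uth → khukhokhuth.
Attach evidentiality inferred -tha → khukhokhuththa.
Attach aspect habitual akh- (before consonant 'kh') → akhkhukhokhuththa.
Attach voice passive -o → akhkhukhokhuththao.
Apply epenthesis: akhkhukhokhuththao → akhukhukhokhuthuthao.

akhukhukhokhuthuthao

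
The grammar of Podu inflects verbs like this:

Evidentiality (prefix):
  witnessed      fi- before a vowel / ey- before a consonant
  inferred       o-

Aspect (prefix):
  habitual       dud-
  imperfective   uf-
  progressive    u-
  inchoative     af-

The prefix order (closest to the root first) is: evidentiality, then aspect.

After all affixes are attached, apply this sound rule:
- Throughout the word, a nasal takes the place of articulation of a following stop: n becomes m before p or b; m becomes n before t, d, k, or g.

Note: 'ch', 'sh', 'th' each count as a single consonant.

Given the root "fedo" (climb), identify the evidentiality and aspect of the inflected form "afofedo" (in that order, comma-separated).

Segment: af-o-fedo.
evidentiality: o- → inferred.
aspect: af- → inchoative.

inferred, inchoative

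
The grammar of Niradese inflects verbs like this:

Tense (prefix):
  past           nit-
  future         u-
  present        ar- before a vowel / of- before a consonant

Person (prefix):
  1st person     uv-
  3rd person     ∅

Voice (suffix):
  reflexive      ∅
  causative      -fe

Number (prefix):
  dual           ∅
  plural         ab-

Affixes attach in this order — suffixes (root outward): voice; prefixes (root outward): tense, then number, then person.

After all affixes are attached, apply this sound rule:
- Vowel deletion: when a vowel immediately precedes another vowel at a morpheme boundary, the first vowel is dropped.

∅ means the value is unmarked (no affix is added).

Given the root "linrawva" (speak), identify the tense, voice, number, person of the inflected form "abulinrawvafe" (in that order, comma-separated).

Segment: ab-u-linrawva-fe.
tense: u- → future.
voice: -fe → causative.
number: ab- → plural.
person: ∅ → 3rd person.

future, causative, plural, 3rd person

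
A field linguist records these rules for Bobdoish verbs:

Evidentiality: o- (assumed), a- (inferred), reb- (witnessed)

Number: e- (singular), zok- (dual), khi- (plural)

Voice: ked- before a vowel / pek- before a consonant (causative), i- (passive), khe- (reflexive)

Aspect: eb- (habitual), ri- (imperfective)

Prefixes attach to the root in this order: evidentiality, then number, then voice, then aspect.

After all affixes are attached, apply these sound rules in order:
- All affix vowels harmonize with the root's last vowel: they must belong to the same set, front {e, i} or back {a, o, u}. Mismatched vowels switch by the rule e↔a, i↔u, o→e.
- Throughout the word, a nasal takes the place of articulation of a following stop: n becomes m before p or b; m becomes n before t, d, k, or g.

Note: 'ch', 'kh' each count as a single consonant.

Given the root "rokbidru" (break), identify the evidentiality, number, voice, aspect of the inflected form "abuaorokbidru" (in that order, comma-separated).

assumed, singular, passive, habitual

Segment: eb-i-e-o-rokbidru.
evidentiality: o- → assumed.
number: e- → singular.
voice: i- → passive.
aspect: eb- → habitual.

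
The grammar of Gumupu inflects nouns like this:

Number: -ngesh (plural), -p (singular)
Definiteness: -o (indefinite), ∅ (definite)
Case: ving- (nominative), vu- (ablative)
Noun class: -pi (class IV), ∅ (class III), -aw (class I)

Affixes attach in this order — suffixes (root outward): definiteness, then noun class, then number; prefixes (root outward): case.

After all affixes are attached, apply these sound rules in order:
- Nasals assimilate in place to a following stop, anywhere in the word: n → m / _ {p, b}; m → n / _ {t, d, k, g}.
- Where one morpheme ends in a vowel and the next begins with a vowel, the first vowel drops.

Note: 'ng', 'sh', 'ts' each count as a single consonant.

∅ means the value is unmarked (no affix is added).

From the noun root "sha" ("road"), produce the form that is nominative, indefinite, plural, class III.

vingshongesh

Attach definiteness indefinite -o → shao.
noun class = class III: zero marking, form stays shao.
Attach number plural -ngesh → shaongesh.
Attach case nominative ving- → vingshaongesh.
Nasal assimilation: no change.
Apply vowel deletion: vingshaongesh → vingshongesh.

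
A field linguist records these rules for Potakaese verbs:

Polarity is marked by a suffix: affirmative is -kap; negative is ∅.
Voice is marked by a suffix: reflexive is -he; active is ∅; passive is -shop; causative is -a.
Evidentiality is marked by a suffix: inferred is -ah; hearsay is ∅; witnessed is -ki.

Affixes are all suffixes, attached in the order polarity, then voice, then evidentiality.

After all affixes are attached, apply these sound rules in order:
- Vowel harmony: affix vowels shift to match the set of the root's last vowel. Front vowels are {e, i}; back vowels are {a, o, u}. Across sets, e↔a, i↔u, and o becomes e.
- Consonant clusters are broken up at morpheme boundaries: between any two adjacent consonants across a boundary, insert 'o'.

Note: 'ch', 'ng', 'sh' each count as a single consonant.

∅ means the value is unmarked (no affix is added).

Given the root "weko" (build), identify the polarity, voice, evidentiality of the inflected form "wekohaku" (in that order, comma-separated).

Segment: weko-he-ki.
polarity: ∅ → negative.
voice: -he → reflexive.
evidentiality: -ki → witnessed.

negative, reflexive, witnessed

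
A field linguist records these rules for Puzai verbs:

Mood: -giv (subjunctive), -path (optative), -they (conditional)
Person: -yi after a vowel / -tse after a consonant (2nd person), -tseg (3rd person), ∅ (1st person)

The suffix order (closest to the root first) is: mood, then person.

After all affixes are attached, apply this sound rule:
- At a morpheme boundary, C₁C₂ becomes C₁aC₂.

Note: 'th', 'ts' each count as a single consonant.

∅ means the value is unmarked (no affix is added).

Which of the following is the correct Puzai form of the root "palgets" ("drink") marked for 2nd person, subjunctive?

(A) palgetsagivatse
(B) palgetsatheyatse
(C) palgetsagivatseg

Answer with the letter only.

Attach mood subjunctive -giv → palgetsgiv.
Attach person 2nd person -tse (after consonant 'v') → palgetsgivtse.
Apply epenthesis: palgetsgivtse → palgetsagivatse.
So the correct form is palgetsagivatse, option (A).
(B) palgetsatheyatse is wrong: it uses conditional instead of subjunctive for mood.
(C) palgetsagivatseg is wrong: it uses 3rd person instead of 2nd person for person.

A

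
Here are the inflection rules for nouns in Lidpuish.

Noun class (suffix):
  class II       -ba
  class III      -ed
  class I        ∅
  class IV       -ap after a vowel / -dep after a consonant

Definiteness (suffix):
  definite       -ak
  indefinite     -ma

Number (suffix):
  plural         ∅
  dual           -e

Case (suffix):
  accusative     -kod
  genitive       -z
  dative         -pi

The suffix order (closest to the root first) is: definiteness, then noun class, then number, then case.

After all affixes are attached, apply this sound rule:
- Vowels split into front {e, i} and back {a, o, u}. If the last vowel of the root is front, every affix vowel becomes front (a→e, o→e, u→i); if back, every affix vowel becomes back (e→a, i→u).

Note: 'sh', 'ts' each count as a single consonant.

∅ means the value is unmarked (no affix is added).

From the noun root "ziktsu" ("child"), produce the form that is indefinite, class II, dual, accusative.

ziktsumabaakod

Attach definiteness indefinite -ma → ziktsuma.
Attach noun class class II -ba → ziktsumaba.
Attach number dual -e → ziktsumabae.
Attach case accusative -kod → ziktsumabaekod.
Apply vowel harmony: ziktsumabaekod → ziktsumabaakod.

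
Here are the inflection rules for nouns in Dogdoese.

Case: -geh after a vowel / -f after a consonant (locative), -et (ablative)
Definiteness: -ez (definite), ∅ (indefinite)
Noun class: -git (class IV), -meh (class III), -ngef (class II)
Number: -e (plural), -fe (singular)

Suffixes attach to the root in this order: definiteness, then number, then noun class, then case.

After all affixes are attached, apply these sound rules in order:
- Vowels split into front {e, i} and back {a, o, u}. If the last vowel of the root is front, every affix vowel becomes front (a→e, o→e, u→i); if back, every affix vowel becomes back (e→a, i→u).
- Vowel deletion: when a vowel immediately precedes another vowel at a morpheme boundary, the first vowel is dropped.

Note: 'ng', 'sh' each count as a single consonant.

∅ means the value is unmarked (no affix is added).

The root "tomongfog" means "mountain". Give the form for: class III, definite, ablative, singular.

tomongfogazfamahat

Attach definiteness definite -ez → tomongfogez.
Attach number singular -fe → tomongfogezfe.
Attach noun class class III -meh → tomongfogezfemeh.
Attach case ablative -et → tomongfogezfemehet.
Apply vowel harmony: tomongfogezfemehet → tomongfogazfamahat.
Vowel deletion: no change.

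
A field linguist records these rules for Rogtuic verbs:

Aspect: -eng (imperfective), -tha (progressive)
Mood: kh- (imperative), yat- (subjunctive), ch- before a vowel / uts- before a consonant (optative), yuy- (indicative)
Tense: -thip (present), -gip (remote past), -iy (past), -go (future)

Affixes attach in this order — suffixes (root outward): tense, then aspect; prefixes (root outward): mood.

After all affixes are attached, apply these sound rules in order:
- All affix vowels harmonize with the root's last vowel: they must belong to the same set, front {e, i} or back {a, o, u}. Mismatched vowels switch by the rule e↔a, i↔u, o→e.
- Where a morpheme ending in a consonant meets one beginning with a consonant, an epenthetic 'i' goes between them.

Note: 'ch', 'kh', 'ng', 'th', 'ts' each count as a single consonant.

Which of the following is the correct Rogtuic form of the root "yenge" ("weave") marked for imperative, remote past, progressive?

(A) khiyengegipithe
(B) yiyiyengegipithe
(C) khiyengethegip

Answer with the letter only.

Attach tense remote past -gip → yengegip.
Attach aspect progressive -tha → yengegiptha.
Attach mood imperative kh- → khyengegiptha.
Apply vowel harmony: khyengegiptha → khyengegipthe.
Apply epenthesis: khyengegipthe → khiyengegipithe.
So the correct form is khiyengegipithe, option (A).
(B) yiyiyengegipithe is wrong: it uses indicative instead of imperative for mood.
(C) khiyengethegip is wrong: it has the affixes in the wrong order.

A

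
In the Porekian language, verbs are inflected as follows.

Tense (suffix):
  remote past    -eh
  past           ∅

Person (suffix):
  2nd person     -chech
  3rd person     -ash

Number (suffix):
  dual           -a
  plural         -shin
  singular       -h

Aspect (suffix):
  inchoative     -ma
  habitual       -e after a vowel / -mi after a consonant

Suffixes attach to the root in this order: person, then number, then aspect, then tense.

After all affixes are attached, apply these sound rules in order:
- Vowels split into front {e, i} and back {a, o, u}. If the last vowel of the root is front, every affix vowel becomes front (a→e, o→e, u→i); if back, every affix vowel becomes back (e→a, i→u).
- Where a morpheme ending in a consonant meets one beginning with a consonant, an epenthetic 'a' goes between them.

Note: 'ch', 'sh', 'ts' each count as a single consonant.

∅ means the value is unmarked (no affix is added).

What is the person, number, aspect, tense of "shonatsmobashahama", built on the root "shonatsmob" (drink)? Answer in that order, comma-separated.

3rd person, singular, inchoative, past

Segment: shonatsmob-ash-h-ma.
person: -ash → 3rd person.
number: -h → singular.
aspect: -ma → inchoative.
tense: ∅ → past.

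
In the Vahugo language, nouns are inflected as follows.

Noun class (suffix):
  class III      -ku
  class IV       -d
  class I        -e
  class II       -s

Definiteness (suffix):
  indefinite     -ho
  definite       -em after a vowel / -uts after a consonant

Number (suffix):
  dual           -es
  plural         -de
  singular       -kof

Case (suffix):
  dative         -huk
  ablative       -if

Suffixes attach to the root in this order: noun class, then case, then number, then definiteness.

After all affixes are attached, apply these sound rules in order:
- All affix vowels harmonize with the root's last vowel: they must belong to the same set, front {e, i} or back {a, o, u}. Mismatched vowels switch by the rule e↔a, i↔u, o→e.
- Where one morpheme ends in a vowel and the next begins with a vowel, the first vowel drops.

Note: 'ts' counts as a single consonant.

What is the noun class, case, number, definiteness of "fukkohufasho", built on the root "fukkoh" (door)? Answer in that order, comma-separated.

Segment: fukkoh-e-if-es-ho.
noun class: -e → class I.
case: -if → ablative.
number: -es → dual.
definiteness: -ho → indefinite.

class I, ablative, dual, indefinite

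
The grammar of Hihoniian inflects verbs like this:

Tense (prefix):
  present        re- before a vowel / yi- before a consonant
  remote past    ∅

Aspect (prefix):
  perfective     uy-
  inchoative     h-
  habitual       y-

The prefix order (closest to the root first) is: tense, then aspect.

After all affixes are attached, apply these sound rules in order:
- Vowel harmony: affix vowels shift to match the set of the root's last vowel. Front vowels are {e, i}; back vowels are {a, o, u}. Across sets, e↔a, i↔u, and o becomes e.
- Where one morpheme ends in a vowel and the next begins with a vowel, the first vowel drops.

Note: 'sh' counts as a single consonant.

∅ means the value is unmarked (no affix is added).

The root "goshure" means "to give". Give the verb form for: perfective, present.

Attach tense present yi- (before consonant 'g') → yigoshure.
Attach aspect perfective uy- → uyyigoshure.
Apply vowel harmony: uyyigoshure → iyyigoshure.
Vowel deletion: no change.

iyyigoshure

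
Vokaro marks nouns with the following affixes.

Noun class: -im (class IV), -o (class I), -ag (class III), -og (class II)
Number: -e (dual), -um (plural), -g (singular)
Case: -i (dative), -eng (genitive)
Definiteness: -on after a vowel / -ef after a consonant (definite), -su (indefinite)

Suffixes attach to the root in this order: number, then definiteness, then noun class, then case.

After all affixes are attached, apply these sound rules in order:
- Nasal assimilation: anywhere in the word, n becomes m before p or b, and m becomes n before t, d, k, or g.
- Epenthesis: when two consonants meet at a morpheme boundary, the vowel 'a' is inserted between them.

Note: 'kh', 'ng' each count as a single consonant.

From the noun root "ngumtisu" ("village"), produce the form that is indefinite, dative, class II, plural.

Attach number plural -um → ngumtisuum.
Attach definiteness indefinite -su → ngumtisuumsu.
Attach noun class class II -og → ngumtisuumsuog.
Attach case dative -i → ngumtisuumsuogi.
Apply nasal assimilation: ngumtisuumsuogi → nguntisuumsuogi.
Apply epenthesis: nguntisuumsuogi → nguntisuumasuogi.

nguntisuumasuogi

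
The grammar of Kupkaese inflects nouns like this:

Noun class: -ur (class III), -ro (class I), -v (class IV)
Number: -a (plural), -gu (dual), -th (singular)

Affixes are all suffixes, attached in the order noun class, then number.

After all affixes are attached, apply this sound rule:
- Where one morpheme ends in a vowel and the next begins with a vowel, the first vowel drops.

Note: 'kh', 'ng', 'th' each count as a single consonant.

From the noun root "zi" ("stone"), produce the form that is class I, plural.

Attach noun class class I -ro → ziro.
Attach number plural -a → ziroa.
Apply vowel deletion: ziroa → zira.

zira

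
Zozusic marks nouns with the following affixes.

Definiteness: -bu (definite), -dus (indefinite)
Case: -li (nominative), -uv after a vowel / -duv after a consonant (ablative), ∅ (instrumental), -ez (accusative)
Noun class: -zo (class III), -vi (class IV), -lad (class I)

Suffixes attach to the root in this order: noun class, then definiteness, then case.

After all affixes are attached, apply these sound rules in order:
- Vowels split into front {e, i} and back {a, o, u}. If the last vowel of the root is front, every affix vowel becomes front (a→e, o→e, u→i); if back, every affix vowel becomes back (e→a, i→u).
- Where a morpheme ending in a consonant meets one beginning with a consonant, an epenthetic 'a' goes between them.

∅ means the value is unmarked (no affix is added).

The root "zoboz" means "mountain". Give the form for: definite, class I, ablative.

zobozaladabuuv

Attach noun class class I -lad → zobozlad.
Attach definiteness definite -bu → zobozladbu.
Attach case ablative -uv (after vowel 'u') → zobozladbuuv.
Vowel harmony: no change.
Apply epenthesis: zobozladbuuv → zobozaladabuuv.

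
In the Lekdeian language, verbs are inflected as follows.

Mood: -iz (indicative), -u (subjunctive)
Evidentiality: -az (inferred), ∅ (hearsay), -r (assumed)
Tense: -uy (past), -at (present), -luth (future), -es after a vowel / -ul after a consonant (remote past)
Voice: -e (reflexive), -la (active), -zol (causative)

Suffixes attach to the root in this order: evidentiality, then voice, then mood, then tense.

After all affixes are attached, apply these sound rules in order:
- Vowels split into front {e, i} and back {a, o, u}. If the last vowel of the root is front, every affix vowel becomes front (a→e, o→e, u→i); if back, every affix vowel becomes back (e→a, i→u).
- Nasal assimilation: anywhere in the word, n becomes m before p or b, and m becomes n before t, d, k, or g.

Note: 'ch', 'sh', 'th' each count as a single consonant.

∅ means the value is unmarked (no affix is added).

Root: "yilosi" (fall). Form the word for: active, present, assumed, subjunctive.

yilosirleiet

Attach evidentiality assumed -r → yilosir.
Attach voice active -la → yilosirla.
Attach mood subjunctive -u → yilosirlau.
Attach tense present -at → yilosirlauat.
Apply vowel harmony: yilosirlauat → yilosirleiet.
Nasal assimilation: no change.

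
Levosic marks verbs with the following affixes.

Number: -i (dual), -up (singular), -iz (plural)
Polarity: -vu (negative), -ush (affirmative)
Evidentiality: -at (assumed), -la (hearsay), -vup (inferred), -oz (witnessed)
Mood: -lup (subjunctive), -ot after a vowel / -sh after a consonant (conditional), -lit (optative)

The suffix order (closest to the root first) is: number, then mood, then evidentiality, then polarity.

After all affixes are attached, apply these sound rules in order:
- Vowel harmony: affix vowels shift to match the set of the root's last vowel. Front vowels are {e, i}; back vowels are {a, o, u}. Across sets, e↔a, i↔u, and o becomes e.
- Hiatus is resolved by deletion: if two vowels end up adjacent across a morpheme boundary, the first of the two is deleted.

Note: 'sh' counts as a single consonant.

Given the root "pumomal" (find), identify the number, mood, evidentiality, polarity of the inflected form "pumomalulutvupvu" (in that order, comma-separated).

dual, optative, inferred, negative

Segment: pumomal-i-lit-vup-vu.
number: -i → dual.
mood: -lit → optative.
evidentiality: -vup → inferred.
polarity: -vu → negative.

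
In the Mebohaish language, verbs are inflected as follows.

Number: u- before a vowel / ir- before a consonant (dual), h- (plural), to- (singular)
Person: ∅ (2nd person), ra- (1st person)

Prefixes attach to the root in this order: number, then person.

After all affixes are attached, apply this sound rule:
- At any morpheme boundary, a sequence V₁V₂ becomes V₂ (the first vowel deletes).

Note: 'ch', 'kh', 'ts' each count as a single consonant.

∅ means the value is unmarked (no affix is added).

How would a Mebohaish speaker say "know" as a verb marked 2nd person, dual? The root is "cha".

ircha

Attach number dual ir- (before consonant 'ch') → ircha.
person = 2nd person: zero marking, form stays ircha.
Vowel deletion: no change.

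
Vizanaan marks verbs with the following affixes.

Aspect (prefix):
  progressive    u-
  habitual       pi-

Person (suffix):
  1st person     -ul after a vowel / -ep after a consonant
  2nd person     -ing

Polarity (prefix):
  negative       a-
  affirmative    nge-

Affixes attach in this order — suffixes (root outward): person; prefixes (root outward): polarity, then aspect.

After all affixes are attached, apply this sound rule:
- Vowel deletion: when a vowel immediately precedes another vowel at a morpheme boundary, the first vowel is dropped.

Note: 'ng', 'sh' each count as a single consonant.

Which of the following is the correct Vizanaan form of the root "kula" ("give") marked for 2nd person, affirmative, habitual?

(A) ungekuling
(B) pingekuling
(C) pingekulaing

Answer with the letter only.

Attach polarity affirmative nge- → ngekula.
Attach person 2nd person -ing → ngekulaing.
Attach aspect habitual pi- → pingekulaing.
Apply vowel deletion: pingekulaing → pingekuling.
So the correct form is pingekuling, option (B).
(A) ungekuling is wrong: it uses progressive instead of habitual for aspect.
(C) pingekulaing is wrong: it fails to apply the sound rule(s).

B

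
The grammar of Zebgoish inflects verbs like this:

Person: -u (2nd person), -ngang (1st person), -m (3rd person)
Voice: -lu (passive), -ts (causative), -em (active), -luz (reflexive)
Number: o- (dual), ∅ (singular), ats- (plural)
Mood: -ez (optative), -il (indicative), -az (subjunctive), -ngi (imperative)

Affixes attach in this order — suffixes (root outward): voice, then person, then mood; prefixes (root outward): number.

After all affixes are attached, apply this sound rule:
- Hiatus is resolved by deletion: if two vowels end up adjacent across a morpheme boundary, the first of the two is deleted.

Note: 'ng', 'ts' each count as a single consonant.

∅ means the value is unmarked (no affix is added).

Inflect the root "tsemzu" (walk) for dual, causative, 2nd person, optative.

Attach voice causative -ts → tsemzuts.
Attach person 2nd person -u → tsemzutsu.
Attach mood optative -ez → tsemzutsuez.
Attach number dual o- → otsemzutsuez.
Apply vowel deletion: otsemzutsuez → otsemzutsez.

otsemzutsez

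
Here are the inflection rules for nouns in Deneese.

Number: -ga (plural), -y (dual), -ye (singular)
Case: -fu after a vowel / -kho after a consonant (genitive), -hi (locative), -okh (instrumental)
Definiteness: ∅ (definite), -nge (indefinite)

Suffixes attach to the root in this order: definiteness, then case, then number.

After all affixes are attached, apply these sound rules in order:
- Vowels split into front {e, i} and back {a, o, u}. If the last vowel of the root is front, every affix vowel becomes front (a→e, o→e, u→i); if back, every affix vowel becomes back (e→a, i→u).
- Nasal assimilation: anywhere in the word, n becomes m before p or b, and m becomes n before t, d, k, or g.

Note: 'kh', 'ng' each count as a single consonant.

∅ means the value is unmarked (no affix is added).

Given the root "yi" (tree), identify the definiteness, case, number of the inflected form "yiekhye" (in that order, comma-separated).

definite, instrumental, singular

Segment: yi-okh-ye.
definiteness: ∅ → definite.
case: -okh → instrumental.
number: -ye → singular.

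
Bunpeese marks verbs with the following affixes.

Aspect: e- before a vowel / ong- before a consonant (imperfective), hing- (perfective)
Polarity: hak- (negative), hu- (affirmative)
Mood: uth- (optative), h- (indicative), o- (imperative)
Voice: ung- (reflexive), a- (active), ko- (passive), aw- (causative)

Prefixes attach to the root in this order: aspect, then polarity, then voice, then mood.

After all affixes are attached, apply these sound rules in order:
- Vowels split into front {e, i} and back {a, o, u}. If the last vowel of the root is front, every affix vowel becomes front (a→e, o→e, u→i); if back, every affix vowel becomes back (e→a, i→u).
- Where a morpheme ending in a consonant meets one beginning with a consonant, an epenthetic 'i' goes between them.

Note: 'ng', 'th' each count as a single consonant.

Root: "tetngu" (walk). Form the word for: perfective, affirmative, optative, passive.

uthikohuhungitetngu

Attach aspect perfective hing- → hingtetngu.
Attach polarity affirmative hu- → huhingtetngu.
Attach voice passive ko- → kohuhingtetngu.
Attach mood optative uth- → uthkohuhingtetngu.
Apply vowel harmony: uthkohuhingtetngu → uthkohuhungtetngu.
Apply epenthesis: uthkohuhungtetngu → uthikohuhungitetngu.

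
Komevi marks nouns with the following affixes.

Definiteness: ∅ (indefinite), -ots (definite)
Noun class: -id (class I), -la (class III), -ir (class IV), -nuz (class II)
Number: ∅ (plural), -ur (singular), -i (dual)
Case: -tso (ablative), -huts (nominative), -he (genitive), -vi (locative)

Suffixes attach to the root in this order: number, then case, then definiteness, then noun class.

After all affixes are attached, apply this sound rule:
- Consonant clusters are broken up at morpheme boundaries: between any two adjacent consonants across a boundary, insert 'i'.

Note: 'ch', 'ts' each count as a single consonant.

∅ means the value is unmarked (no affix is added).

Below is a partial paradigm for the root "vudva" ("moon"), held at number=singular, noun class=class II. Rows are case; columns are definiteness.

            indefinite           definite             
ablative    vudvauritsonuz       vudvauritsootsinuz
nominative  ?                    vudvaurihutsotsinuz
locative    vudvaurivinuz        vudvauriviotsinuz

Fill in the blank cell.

vudvaurihutsinuz

Attach number singular -ur → vudvaur.
Attach case nominative -huts → vudvaurhuts.
definiteness = indefinite: zero marking, form stays vudvaurhuts.
Attach noun class class II -nuz → vudvaurhutsnuz.
Apply epenthesis: vudvaurhutsnuz → vudvaurihutsinuz.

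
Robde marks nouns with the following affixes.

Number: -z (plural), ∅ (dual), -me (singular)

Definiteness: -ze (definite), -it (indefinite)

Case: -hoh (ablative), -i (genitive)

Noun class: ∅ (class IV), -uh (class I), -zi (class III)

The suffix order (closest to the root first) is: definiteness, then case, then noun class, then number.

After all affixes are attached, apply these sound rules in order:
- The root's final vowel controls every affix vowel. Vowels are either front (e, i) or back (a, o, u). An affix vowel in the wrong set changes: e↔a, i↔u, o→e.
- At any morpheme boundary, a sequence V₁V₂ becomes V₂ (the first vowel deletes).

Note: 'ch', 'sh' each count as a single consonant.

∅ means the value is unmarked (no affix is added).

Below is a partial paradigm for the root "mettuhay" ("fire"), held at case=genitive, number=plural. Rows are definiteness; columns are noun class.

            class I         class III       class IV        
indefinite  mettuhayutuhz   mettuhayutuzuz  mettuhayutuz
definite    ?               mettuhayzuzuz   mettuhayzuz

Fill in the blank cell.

Attach definiteness definite -ze → mettuhayze.
Attach case genitive -i → mettuhayzei.
Attach noun class class I -uh → mettuhayzeiuh.
Attach number plural -z → mettuhayzeiuhz.
Apply vowel harmony: mettuhayzeiuhz → mettuhayzauuhz.
Apply vowel deletion: mettuhayzauuhz → mettuhayzuhz.

mettuhayzuhz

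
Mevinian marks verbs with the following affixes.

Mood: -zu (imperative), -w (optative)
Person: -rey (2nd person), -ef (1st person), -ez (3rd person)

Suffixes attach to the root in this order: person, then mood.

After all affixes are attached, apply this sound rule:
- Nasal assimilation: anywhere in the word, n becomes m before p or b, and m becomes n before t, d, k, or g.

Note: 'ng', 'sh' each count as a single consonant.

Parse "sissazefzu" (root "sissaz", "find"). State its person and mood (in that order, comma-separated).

1st person, imperative

Segment: sissaz-ef-zu.
person: -ef → 1st person.
mood: -zu → imperative.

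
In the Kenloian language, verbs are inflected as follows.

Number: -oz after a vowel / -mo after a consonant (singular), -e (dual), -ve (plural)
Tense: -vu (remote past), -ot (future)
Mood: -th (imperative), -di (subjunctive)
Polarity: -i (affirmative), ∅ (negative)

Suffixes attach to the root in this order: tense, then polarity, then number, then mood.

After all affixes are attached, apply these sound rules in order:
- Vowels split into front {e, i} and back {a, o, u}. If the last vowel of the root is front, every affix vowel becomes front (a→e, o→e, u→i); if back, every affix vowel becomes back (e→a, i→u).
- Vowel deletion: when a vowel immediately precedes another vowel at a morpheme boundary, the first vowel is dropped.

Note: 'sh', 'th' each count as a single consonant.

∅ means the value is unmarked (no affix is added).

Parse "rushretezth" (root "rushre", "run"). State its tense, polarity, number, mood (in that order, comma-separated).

future, affirmative, singular, imperative

Segment: rushre-ot-i-oz-th.
tense: -ot → future.
polarity: -i → affirmative.
number: -oz/mo → singular.
mood: -th → imperative.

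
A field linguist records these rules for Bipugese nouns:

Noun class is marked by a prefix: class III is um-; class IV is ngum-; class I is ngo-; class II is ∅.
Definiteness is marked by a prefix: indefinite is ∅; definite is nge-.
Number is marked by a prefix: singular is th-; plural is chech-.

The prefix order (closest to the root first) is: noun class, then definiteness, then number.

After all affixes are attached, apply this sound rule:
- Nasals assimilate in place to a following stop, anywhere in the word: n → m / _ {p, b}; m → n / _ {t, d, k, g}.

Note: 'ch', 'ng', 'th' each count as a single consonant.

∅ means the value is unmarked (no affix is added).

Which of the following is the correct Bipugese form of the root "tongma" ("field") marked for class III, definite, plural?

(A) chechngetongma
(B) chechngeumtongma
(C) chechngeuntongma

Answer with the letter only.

C

Attach noun class class III um- → umtongma.
Attach definiteness definite nge- → ngeumtongma.
Attach number plural chech- → chechngeumtongma.
Apply nasal assimilation: chechngeumtongma → chechngeuntongma.
So the correct form is chechngeuntongma, option (C).
(A) chechngetongma is wrong: it uses class II instead of class III for noun class.
(B) chechngeumtongma is wrong: it fails to apply the sound rule(s).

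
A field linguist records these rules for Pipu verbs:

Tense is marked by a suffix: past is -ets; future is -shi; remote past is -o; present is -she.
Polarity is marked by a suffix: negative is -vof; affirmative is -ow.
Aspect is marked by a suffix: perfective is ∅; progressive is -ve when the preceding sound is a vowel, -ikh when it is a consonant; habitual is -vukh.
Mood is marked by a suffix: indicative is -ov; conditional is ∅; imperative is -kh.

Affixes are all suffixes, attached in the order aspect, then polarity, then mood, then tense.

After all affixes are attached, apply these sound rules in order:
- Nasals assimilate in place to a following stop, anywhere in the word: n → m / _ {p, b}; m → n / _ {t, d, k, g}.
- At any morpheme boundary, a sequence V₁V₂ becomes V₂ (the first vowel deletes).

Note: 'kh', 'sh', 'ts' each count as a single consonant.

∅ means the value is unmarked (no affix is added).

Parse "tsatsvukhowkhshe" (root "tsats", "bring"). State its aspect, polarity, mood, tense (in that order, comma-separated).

habitual, affirmative, imperative, present

Segment: tsats-vukh-ow-kh-she.
aspect: -vukh → habitual.
polarity: -ow → affirmative.
mood: -kh → imperative.
tense: -she → present.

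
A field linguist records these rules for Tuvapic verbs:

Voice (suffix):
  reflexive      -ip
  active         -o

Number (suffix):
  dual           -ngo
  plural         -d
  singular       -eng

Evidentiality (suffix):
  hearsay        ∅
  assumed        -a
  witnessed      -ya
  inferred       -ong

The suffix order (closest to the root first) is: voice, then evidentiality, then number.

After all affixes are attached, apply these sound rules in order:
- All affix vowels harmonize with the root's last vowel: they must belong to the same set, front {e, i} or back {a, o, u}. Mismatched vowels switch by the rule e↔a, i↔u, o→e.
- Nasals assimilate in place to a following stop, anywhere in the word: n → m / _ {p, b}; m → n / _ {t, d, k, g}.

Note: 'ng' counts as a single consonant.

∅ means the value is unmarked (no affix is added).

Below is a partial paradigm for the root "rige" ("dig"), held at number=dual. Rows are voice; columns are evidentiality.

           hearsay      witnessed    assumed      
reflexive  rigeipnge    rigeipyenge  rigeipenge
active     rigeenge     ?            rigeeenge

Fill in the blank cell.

Attach voice active -o → rigeo.
Attach evidentiality witnessed -ya → rigeoya.
Attach number dual -ngo → rigeoyango.
Apply vowel harmony: rigeoyango → rigeeyenge.
Nasal assimilation: no change.

rigeeyenge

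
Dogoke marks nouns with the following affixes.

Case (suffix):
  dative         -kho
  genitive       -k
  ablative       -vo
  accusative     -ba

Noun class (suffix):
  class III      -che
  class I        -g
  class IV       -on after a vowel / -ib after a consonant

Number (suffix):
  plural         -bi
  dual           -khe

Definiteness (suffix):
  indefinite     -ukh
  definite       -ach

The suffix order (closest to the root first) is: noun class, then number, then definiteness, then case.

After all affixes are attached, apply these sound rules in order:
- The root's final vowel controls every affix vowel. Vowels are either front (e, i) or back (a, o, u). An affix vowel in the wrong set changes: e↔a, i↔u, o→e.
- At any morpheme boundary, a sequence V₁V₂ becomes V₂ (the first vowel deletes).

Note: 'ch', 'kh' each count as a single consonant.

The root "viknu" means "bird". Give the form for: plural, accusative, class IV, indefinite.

Attach noun class class IV -on (after vowel 'u') → viknuon.
Attach number plural -bi → viknuonbi.
Attach definiteness indefinite -ukh → viknuonbiukh.
Attach case accusative -ba → viknuonbiukhba.
Apply vowel harmony: viknuonbiukhba → viknuonbuukhba.
Apply vowel deletion: viknuonbuukhba → viknonbukhba.

viknonbukhba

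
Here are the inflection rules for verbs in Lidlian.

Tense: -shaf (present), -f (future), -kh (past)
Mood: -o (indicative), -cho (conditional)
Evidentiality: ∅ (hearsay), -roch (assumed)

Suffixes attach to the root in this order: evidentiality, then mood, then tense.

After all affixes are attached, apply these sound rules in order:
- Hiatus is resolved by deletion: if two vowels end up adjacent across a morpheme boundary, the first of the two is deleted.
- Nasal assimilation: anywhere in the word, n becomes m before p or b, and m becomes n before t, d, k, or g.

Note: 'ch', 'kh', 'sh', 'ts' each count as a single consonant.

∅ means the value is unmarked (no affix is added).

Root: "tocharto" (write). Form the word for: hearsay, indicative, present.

evidentiality = hearsay: zero marking, form stays tocharto.
Attach mood indicative -o → tochartoo.
Attach tense present -shaf → tochartooshaf.
Apply vowel deletion: tochartooshaf → tochartoshaf.
Nasal assimilation: no change.

tochartoshaf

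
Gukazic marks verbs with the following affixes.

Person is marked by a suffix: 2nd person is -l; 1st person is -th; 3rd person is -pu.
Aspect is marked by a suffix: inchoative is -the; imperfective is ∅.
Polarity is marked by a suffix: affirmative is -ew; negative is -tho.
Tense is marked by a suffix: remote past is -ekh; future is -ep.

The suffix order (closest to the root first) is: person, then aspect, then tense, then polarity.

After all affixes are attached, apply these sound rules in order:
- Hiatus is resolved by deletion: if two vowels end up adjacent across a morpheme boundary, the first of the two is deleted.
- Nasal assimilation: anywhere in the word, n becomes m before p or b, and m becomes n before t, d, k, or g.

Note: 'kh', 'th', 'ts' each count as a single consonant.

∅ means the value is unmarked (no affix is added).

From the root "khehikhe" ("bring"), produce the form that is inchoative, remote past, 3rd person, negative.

Attach person 3rd person -pu → khehikhepu.
Attach aspect inchoative -the → khehikheputhe.
Attach tense remote past -ekh → khehikheputheekh.
Attach polarity negative -tho → khehikheputheekhtho.
Apply vowel deletion: khehikheputheekhtho → khehikheputhekhtho.
Nasal assimilation: no change.

khehikheputhekhtho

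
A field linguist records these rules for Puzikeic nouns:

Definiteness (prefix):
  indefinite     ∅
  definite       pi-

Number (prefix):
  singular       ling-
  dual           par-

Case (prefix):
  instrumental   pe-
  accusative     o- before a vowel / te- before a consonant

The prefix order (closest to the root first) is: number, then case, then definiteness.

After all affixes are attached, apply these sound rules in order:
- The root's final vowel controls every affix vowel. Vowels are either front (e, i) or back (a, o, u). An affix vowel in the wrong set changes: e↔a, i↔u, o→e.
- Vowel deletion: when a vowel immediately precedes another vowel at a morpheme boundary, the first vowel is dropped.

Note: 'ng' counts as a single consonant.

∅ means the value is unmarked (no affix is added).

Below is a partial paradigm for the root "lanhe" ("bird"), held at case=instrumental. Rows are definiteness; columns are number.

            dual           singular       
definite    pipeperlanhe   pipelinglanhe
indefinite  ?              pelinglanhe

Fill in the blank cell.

peperlanhe

Attach number dual par- → parlanhe.
Attach case instrumental pe- → peparlanhe.
definiteness = indefinite: zero marking, form stays peparlanhe.
Apply vowel harmony: peparlanhe → peperlanhe.
Vowel deletion: no change.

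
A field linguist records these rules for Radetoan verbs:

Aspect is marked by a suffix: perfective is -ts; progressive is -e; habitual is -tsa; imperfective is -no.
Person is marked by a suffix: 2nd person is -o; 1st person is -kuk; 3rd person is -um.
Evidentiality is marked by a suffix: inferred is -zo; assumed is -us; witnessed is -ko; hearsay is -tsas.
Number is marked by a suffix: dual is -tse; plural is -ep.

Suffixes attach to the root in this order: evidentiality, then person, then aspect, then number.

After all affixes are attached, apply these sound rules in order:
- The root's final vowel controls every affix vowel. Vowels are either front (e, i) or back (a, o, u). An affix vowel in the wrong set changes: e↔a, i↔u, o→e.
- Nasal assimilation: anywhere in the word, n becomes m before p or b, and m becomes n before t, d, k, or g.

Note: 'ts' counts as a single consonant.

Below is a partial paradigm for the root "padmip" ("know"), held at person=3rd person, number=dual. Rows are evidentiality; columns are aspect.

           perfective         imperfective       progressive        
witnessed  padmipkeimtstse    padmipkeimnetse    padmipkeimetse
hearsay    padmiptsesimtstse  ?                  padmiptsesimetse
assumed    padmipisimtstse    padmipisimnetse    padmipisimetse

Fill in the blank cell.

Attach evidentiality hearsay -tsas → padmiptsas.
Attach person 3rd person -um → padmiptsasum.
Attach aspect imperfective -no → padmiptsasumno.
Attach number dual -tse → padmiptsasumnotse.
Apply vowel harmony: padmiptsasumnotse → padmiptsesimnetse.
Nasal assimilation: no change.

padmiptsesimnetse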